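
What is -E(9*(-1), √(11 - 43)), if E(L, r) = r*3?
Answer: -12*I*√2 ≈ -16.971*I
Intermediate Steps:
E(L, r) = 3*r
-E(9*(-1), √(11 - 43)) = -3*√(11 - 43) = -3*√(-32) = -3*4*I*√2 = -12*I*√2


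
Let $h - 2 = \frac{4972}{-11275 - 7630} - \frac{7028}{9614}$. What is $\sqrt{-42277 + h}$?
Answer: $\frac{i \sqrt{967137523304552765}}{4782965} \approx 205.61 i$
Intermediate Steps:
$h = \frac{4811584}{4782965}$ ($h = 2 + \left(\frac{4972}{-11275 - 7630} - \frac{7028}{9614}\right) = 2 + \left(\frac{4972}{-18905} - \frac{3514}{4807}\right) = 2 + \left(4972 \left(- \frac{1}{18905}\right) - \frac{3514}{4807}\right) = 2 - \frac{4754346}{4782965} = \frac{4811584}{4782965} \approx 1.006$)
$\sqrt{-42277 + h} = \sqrt{-42277 + \frac{4811584}{4782965}} = \sqrt{- \frac{202204599721}{4782965}} = \frac{i \sqrt{967137523304552765}}{4782965}$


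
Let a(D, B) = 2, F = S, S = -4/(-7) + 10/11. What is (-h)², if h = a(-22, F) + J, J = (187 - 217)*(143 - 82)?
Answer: 3341584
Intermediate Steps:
S = 114/77 (S = -4*(-⅐) + 10*(1/11) = 4/7 + 10/11 = 114/77 ≈ 1.4805)
F = 114/77 ≈ 1.4805
J = -1830 (J = -30*61 = -1830)
h = -1828 (h = 2 - 1830 = -1828)
(-h)² = (-1*(-1828))² = 1828² = 3341584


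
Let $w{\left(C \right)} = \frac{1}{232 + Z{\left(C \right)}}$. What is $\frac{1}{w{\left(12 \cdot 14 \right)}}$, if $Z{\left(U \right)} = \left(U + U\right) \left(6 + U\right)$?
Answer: $58696$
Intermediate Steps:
$Z{\left(U \right)} = 2 U \left(6 + U\right)$
$w{\left(C \right)} = \frac{1}{232 + 2 C \left(6 + C\right)}$
$\frac{1}{w{\left(12 \cdot 14 \right)}} = \frac{1}{\frac{1}{2} \frac{1}{116 + 12 \cdot 14 \left(6 + 12 \cdot 14\right)}} = \frac{1}{\frac{1}{2} \frac{1}{116 + 168 \left(6 + 168\right)}} = \frac{1}{\frac{1}{2} \frac{1}{116 + 168 \cdot 174}} = \frac{1}{\frac{1}{2} \frac{1}{116 + 29232}} = \frac{1}{\frac{1}{2} \cdot \frac{1}{29348}} = \frac{1}{\frac{1}{58696}} = 58696$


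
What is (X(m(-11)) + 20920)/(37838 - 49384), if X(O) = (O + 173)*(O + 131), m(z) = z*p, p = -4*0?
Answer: -43583/11546 ≈ -3.7747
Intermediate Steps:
p = 0
m(z) = 0 (m(z) = z*0 = 0)
X(O) = (131 + O)*(173 + O) (X(O) = (173 + O)*(131 + O) = (131 + O)*(173 + O))
(X(m(-11)) + 20920)/(37838 - 49384) = ((22663 + 0**2 + 304*0) + 20920)/(37838 - 49384) = ((22663 + 0 + 0) + 20920)/(-11546) = (22663 + 20920)*(-1/11546) = 43583*(-1/11546) = -43583/11546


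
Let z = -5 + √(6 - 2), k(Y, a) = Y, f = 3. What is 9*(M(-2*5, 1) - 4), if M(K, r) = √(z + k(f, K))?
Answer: -36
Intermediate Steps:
z = -3 (z = -5 + √4 = -5 + 2 = -3)
M(K, r) = 0 (M(K, r) = √(-3 + 3) = √0 = 0)
9*(M(-2*5, 1) - 4) = 9*(0 - 4) = 9*(-4) = -36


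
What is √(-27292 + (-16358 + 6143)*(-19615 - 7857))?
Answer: 2*√70149797 ≈ 16751.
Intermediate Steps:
√(-27292 + (-16358 + 6143)*(-19615 - 7857)) = √(-27292 - 10215*(-27472)) = √(-27292 + 280626480) = √280599188 = 2*√70149797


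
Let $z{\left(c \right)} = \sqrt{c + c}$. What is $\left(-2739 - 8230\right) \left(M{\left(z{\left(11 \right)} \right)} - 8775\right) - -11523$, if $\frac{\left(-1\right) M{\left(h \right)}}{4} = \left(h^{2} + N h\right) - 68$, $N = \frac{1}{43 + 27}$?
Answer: $94246202 + \frac{3134 \sqrt{22}}{5} \approx 9.4249 \cdot 10^{7}$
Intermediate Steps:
$N = \frac{1}{70} \approx 0.014286$
$z{\left(c \right)} = \sqrt{2} \sqrt{c}$ ($z{\left(c \right)} = \sqrt{2 c} = \sqrt{2} \sqrt{c}$)
$M{\left(h \right)} = 272 - 4 h^{2} - \frac{2 h}{35}$ ($M{\left(h \right)} = - 4 \left(\left(h^{2} + \frac{h}{70}\right) - 68\right) = - 4 \left(-68 + h^{2} + \frac{h}{70}\right) = 272 - 4 h^{2} - \frac{2 h}{35}$)
$\left(-2739 - 8230\right) \left(M{\left(z{\left(11 \right)} \right)} - 8775\right) - -11523 = \left(-2739 - 8230\right) \left(\left(272 - 4 \left(\sqrt{2} \sqrt{11}\right)^{2} - \frac{2 \sqrt{2} \sqrt{11}}{35}\right) - 8775\right) - -11523 = - 10969 \left(\left(272 - 4 \left(\sqrt{22}\right)^{2} - \frac{2 \sqrt{22}}{35}\right) - 8775\right) + 11523 = - 10969 \left(\left(272 - 88 - \frac{2 \sqrt{22}}{35}\right) - 8775\right) + 11523 = - 10969 \left(\left(184 - \frac{2 \sqrt{22}}{35}\right) - 8775\right) + 11523 = - 10969 \left(-8591 - \frac{2 \sqrt{22}}{35}\right) + 11523 = \left(94234679 + \frac{3134 \sqrt{22}}{5}\right) + 11523 = 94246202 + \frac{3134 \sqrt{22}}{5}$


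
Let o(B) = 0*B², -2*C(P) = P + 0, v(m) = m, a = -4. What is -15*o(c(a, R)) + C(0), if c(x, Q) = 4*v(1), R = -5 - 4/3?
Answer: 0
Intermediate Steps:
C(P) = -P/2 (C(P) = -(P + 0)/2 = -P/2)
R = -19/3 (R = -5 - 4*⅓ = -5 - 4/3 = -19/3 ≈ -6.3333)
c(x, Q) = 4 (c(x, Q) = 4*1 = 4)
o(B) = 0
-15*o(c(a, R)) + C(0) = -15*0 - ½*0 = 0 + 0 = 0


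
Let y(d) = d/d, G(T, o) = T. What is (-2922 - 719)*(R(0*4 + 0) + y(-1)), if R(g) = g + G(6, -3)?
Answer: -25487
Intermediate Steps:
y(d) = 1
R(g) = 6 + g (R(g) = g + 6 = 6 + g)
(-2922 - 719)*(R(0*4 + 0) + y(-1)) = (-2922 - 719)*((6 + (0*4 + 0)) + 1) = -3641*((6 + (0 + 0)) + 1) = -3641*((6 + 0) + 1) = -3641*(6 + 1) = -3641*7 = -25487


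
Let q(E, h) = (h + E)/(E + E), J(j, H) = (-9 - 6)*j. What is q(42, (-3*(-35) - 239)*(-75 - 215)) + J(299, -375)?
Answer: -168919/42 ≈ -4021.9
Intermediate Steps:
J(j, H) = -15*j
q(E, h) = (E + h)/(2*E) (q(E, h) = (E + h)/((2*E)) = (E + h)*(1/(2*E)) = (E + h)/(2*E))
q(42, (-3*(-35) - 239)*(-75 - 215)) + J(299, -375) = (½)*(42 + (-3*(-35) - 239)*(-75 - 215))/42 - 15*299 = (½)*(1/42)*(42 + (105 - 239)*(-290)) - 4485 = (½)*(1/42)*(42 - 134*(-290)) - 4485 = (½)*(1/42)*(42 + 38860) - 4485 = (½)*(1/42)*38902 - 4485 = 19451/42 - 4485 = -168919/42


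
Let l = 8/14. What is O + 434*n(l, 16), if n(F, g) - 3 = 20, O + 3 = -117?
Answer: 9862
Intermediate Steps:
l = 4/7 (l = 8*(1/14) = 4/7 ≈ 0.57143)
O = -120 (O = -3 - 117 = -120)
n(F, g) = 23 (n(F, g) = 3 + 20 = 23)
O + 434*n(l, 16) = -120 + 434*23 = -120 + 9982 = 9862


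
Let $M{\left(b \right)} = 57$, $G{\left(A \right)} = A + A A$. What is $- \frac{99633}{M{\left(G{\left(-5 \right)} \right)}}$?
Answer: $- \frac{33211}{19} \approx -1747.9$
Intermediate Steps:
$G{\left(A \right)} = A + A^{2}$
$- \frac{99633}{M{\left(G{\left(-5 \right)} \right)}} = - \frac{99633}{57} = \left(-99633\right) \frac{1}{57} = - \frac{33211}{19}$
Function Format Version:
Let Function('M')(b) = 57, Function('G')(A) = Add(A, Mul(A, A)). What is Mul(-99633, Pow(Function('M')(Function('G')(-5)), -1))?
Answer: Rational(-33211, 19) ≈ -1747.9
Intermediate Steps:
Function('G')(A) = Add(A, Pow(A, 2))
Mul(-99633, Pow(Function('M')(Function('G')(-5)), -1)) = Mul(-99633, Pow(57, -1)) = Mul(-99633, Rational(1, 57)) = Rational(-33211, 19)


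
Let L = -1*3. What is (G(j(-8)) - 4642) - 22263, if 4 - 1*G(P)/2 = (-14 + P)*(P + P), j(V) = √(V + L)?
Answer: -26853 + 56*I*√11 ≈ -26853.0 + 185.73*I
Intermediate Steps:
L = -3
j(V) = √(-3 + V) (j(V) = √(V - 3) = √(-3 + V))
G(P) = 8 - 4*P*(-14 + P) (G(P) = 8 - 2*(-14 + P)*(P + P) = 8 - 2*(-14 + P)*2*P = 8 - 4*P*(-14 + P))
(G(j(-8)) - 4642) - 22263 = ((8 - 4*(√(-3 - 8))² + 56*√(-3 - 8)) - 4642) - 22263 = ((8 - 4*(√(-11))² + 56*√(-11)) - 4642) - 22263 = ((8 - 4*(I*√11)² + 56*(I*√11)) - 4642) - 22263 = ((8 - 4*(-11) + 56*I*√11) - 4642) - 22263 = ((8 + 44 + 56*I*√11) - 4642) - 22263 = ((52 + 56*I*√11) - 4642) - 22263 = (-4590 + 56*I*√11) - 22263 = -26853 + 56*I*√11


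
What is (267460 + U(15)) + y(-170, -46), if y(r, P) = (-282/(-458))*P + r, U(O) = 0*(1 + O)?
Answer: 61202924/229 ≈ 2.6726e+5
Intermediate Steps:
U(O) = 0
y(r, P) = r + 141*P/229 (y(r, P) = (-282*(-1/458))*P + r = 141*P/229 + r = r + 141*P/229)
(267460 + U(15)) + y(-170, -46) = (267460 + 0) + (-170 + (141/229)*(-46)) = 267460 + (-170 - 6486/229) = 267460 - 45416/229 = 61202924/229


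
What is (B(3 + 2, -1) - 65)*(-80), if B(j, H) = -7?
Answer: 5760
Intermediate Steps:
(B(3 + 2, -1) - 65)*(-80) = (-7 - 65)*(-80) = -72*(-80) = 5760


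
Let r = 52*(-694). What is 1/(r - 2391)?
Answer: -1/38479 ≈ -2.5988e-5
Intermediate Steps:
r = -36088
1/(r - 2391) = 1/(-36088 - 2391) = 1/(-38479) = -1/38479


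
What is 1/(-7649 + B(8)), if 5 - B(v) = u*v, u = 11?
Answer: -1/7732 ≈ -0.00012933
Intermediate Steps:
B(v) = 5 - 11*v
1/(-7649 + B(8)) = 1/(-7649 + (5 - 11*8)) = 1/(-7649 + (5 - 88)) = 1/(-7649 - 83) = 1/(-7732) = -1/7732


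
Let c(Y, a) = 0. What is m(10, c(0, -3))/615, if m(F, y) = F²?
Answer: 20/123 ≈ 0.16260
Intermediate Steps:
m(10, c(0, -3))/615 = 10²/615 = 100*(1/615) = 20/123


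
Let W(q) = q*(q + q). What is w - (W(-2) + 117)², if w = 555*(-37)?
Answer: -36160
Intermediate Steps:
W(q) = 2*q² (W(q) = q*(2*q) = 2*q²)
w = -20535
w - (W(-2) + 117)² = -20535 - (2*(-2)² + 117)² = -20535 - (2*4 + 117)² = -20535 - (8 + 117)² = -20535 - 1*125² = -20535 - 1*15625 = -20535 - 15625 = -36160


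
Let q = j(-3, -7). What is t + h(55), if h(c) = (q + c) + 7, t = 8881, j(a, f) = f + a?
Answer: 8933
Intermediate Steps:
j(a, f) = a + f
q = -10 (q = -3 - 7 = -10)
h(c) = -3 + c (h(c) = (-10 + c) + 7 = -3 + c)
t + h(55) = 8881 + (-3 + 55) = 8881 + 52 = 8933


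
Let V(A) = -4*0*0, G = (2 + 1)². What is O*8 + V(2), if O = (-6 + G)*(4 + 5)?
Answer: 216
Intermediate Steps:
G = 9 (G = 3² = 9)
V(A) = 0 (V(A) = 0*0 = 0)
O = 27 (O = (-6 + 9)*(4 + 5) = 3*9 = 27)
O*8 + V(2) = 27*8 + 0 = 216 + 0 = 216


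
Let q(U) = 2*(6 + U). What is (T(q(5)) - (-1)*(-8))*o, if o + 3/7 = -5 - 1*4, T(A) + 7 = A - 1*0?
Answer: -66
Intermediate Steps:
q(U) = 12 + 2*U
T(A) = -7 + A (T(A) = -7 + (A - 1*0) = -7 + (A + 0) = -7 + A)
o = -66/7 (o = -3/7 + (-5 - 1*4) = -3/7 + (-5 - 4) = -3/7 - 9 = -66/7 ≈ -9.4286)
(T(q(5)) - (-1)*(-8))*o = ((-7 + (12 + 2*5)) - (-1)*(-8))*(-66/7) = ((-7 + (12 + 10)) - 1*8)*(-66/7) = ((-7 + 22) - 8)*(-66/7) = (15 - 8)*(-66/7) = 7*(-66/7) = -66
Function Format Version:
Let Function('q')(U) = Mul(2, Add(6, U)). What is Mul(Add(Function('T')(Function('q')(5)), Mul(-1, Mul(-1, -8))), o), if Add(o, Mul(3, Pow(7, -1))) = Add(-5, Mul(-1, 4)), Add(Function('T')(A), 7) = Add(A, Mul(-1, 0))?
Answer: -66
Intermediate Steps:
Function('q')(U) = Add(12, Mul(2, U))
Function('T')(A) = Add(-7, A) (Function('T')(A) = Add(-7, Add(A, Mul(-1, 0))) = Add(-7, Add(A, 0)) = Add(-7, A))
o = Rational(-66, 7) (o = Add(Rational(-3, 7), Add(-5, Mul(-1, 4))) = Add(Rational(-3, 7), Add(-5, -4)) = Add(Rational(-3, 7), -9) = Rational(-66, 7) ≈ -9.4286)
Mul(Add(Function('T')(Function('q')(5)), Mul(-1, Mul(-1, -8))), o) = Mul(Add(Add(-7, Add(12, Mul(2, 5))), Mul(-1, Mul(-1, -8))), Rational(-66, 7)) = Mul(Add(Add(-7, Add(12, 10)), Mul(-1, 8)), Rational(-66, 7)) = Mul(Add(Add(-7, 22), -8), Rational(-66, 7)) = Mul(Add(15, -8), Rational(-66, 7)) = Mul(7, Rational(-66, 7)) = -66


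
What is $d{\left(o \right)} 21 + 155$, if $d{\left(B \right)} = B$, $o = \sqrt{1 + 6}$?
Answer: $155 + 21 \sqrt{7} \approx 210.56$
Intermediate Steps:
$o = \sqrt{7} \approx 2.6458$
$d{\left(o \right)} 21 + 155 = \sqrt{7} \cdot 21 + 155 = 21 \sqrt{7} + 155 = 155 + 21 \sqrt{7}$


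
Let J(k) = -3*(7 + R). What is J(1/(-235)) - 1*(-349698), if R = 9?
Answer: 349650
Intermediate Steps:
J(k) = -48 (J(k) = -3*(7 + 9) = -3*16 = -48)
J(1/(-235)) - 1*(-349698) = -48 - 1*(-349698) = -48 + 349698 = 349650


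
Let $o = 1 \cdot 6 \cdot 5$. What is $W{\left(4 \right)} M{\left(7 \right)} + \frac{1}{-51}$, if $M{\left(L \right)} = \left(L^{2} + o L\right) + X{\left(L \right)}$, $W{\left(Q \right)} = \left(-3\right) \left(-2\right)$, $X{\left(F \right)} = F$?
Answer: $\frac{81395}{51} \approx 1596.0$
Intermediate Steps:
$o = 30$ ($o = 6 \cdot 5 = 30$)
$W{\left(Q \right)} = 6$
$M{\left(L \right)} = L^{2} + 31 L$ ($M{\left(L \right)} = \left(L^{2} + 30 L\right) + L = L^{2} + 31 L$)
$W{\left(4 \right)} M{\left(7 \right)} + \frac{1}{-51} = 6 \cdot 7 \left(31 + 7\right) + \frac{1}{-51} = 6 \cdot 7 \cdot 38 - \frac{1}{51} = 6 \cdot 266 - \frac{1}{51} = 1596 - \frac{1}{51} = \frac{81395}{51}$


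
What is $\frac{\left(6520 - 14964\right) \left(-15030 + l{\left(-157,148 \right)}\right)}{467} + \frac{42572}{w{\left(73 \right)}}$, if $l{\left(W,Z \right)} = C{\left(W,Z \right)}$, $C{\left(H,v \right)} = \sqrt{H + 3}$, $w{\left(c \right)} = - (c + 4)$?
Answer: $\frac{9752444516}{35959} - \frac{8444 i \sqrt{154}}{467} \approx 2.7121 \cdot 10^{5} - 224.38 i$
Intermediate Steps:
$w{\left(c \right)} = -4 - c$ ($w{\left(c \right)} = - (4 + c) = -4 - c$)
$C{\left(H,v \right)} = \sqrt{3 + H}$
$l{\left(W,Z \right)} = \sqrt{3 + W}$
$\frac{\left(6520 - 14964\right) \left(-15030 + l{\left(-157,148 \right)}\right)}{467} + \frac{42572}{w{\left(73 \right)}} = \frac{\left(6520 - 14964\right) \left(-15030 + \sqrt{3 - 157}\right)}{467} + \frac{42572}{-4 - 73} = - 8444 \left(-15030 + \sqrt{-154}\right) \frac{1}{467} + \frac{42572}{-4 - 73} = - 8444 \left(-15030 + i \sqrt{154}\right) \frac{1}{467} + \frac{42572}{-77} = \left(126913320 - 8444 i \sqrt{154}\right) \frac{1}{467} + 42572 \left(- \frac{1}{77}\right) = \left(\frac{126913320}{467} - \frac{8444 i \sqrt{154}}{467}\right) - \frac{42572}{77} = \frac{9752444516}{35959} - \frac{8444 i \sqrt{154}}{467}$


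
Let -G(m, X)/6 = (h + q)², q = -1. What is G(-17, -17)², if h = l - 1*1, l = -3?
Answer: 22500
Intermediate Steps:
h = -4 (h = -3 - 1*1 = -3 - 1 = -4)
G(m, X) = -150 (G(m, X) = -6*(-4 - 1)² = -6*(-5)² = -6*25 = -150)
G(-17, -17)² = (-150)² = 22500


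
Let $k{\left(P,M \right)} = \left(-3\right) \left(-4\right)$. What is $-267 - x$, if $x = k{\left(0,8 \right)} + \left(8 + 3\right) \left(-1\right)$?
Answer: $-268$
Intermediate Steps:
$k{\left(P,M \right)} = 12$
$x = 1$ ($x = 12 + \left(8 + 3\right) \left(-1\right) = 12 + 11 \left(-1\right) = 12 - 11 = 1$)
$-267 - x = -267 - 1 = -268$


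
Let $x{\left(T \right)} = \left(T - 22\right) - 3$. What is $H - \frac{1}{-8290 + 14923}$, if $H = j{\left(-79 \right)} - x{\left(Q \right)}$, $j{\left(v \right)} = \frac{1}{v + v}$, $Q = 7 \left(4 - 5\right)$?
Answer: $\frac{33529657}{1048014} \approx 31.994$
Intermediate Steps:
$Q = -7$ ($Q = 7 \left(-1\right) = -7$)
$j{\left(v \right)} = \frac{1}{2 v}$
$x{\left(T \right)} = -25 + T$ ($x{\left(T \right)} = \left(-22 + T\right) - 3 = -25 + T$)
$H = \frac{5055}{158}$ ($H = \frac{1}{2 \left(-79\right)} - \left(-25 - 7\right) = \frac{1}{2} \left(- \frac{1}{79}\right) - -32 = - \frac{1}{158} + 32 = \frac{5055}{158} \approx 31.994$)
$H - \frac{1}{-8290 + 14923} = \frac{5055}{158} - \frac{1}{-8290 + 14923} = \frac{5055}{158} - \frac{1}{6633} = \frac{33529657}{1048014}$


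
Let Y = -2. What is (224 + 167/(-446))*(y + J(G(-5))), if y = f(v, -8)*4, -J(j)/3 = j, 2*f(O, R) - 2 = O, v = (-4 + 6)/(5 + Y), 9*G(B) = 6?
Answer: 498685/669 ≈ 745.42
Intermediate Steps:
G(B) = 2/3 (G(B) = (1/9)*6 = 2/3)
v = 2/3 (v = (-4 + 6)/(5 - 2) = 2/3 ≈ 0.66667)
f(O, R) = 1 + O/2
J(j) = -3*j
y = 16/3 (y = (1 + (1/2)*(2/3))*4 = (1 + 1/3)*4 = (4/3)*4 = 16/3 ≈ 5.3333)
(224 + 167/(-446))*(y + J(G(-5))) = (224 + 167/(-446))*(16/3 - 3*2/3) = (224 + 167*(-1/446))*(16/3 - 2) = (224 - 167/446)*(10/3) = (99737/446)*(10/3) = 498685/669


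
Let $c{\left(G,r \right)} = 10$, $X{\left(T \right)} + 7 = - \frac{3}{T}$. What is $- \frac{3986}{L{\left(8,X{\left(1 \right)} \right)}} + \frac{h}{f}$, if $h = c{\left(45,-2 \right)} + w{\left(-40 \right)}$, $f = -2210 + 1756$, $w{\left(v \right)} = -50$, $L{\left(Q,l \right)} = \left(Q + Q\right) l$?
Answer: $\frac{454011}{18160} \approx 25.001$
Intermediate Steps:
$X{\left(T \right)} = -7 - \frac{3}{T}$
$L{\left(Q,l \right)} = 2 Q l$
$f = -454$
$h = -40$ ($h = 10 - 50 = -40$)
$- \frac{3986}{L{\left(8,X{\left(1 \right)} \right)}} + \frac{h}{f} = - \frac{3986}{2 \cdot 8 \left(-7 - \frac{3}{1}\right)} - \frac{40}{-454} = - \frac{3986}{2 \cdot 8 \left(-7 - 3\right)} - - \frac{20}{227} = - \frac{3986}{2 \cdot 8 \left(-7 - 3\right)} + \frac{20}{227} = - \frac{3986}{2 \cdot 8 \left(-10\right)} + \frac{20}{227} = - \frac{3986}{-160} + \frac{20}{227} = \left(-3986\right) \left(- \frac{1}{160}\right) + \frac{20}{227} = \frac{1993}{80} + \frac{20}{227} = \frac{454011}{18160}$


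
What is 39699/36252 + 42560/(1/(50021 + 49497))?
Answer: 17060537934651/4028 ≈ 4.2355e+9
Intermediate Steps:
39699/36252 + 42560/(1/(50021 + 49497)) = 39699*(1/36252) + 42560/(1/99518) = 4411/4028 + 42560/(1/99518) = 4411/4028 + 42560*99518 = 4411/4028 + 4235486080 = 17060537934651/4028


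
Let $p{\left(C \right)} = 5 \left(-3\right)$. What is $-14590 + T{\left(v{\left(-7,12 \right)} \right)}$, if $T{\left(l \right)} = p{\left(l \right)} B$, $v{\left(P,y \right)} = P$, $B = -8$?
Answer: $-14470$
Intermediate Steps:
$p{\left(C \right)} = -15$
$T{\left(l \right)} = 120$ ($T{\left(l \right)} = \left(-15\right) \left(-8\right) = 120$)
$-14590 + T{\left(v{\left(-7,12 \right)} \right)} = -14590 + 120 = -14470$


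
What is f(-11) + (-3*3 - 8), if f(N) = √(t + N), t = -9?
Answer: -17 + 2*I*√5 ≈ -17.0 + 4.4721*I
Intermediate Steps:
f(N) = √(-9 + N)
f(-11) + (-3*3 - 8) = √(-9 - 11) + (-3*3 - 8) = √(-20) + (-9 - 8) = 2*I*√5 - 17 = -17 + 2*I*√5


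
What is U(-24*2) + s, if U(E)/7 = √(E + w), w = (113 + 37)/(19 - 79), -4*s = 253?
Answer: -253/4 + 7*I*√202/2 ≈ -63.25 + 49.744*I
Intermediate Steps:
s = -253/4 (s = -¼*253 = -253/4 ≈ -63.250)
w = -5/2 (w = 150/(-60) = 150*(-1/60) = -5/2 ≈ -2.5000)
U(E) = 7*√(-5/2 + E) (U(E) = 7*√(E - 5/2) = 7*√(-5/2 + E))
U(-24*2) + s = 7*√(-10 + 4*(-24*2))/2 - 253/4 = 7*√(-10 + 4*(-48))/2 - 253/4 = 7*√(-10 - 192)/2 - 253/4 = 7*√(-202)/2 - 253/4 = 7*(I*√202)/2 - 253/4 = 7*I*√202/2 - 253/4 = -253/4 + 7*I*√202/2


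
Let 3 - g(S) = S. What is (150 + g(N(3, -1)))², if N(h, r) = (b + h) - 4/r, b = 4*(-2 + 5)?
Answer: 17956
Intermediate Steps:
b = 12 (b = 4*3 = 12)
N(h, r) = 12 + h - 4/r (N(h, r) = (12 + h) - 4/r = 12 + h - 4/r)
g(S) = 3 - S
(150 + g(N(3, -1)))² = (150 + (3 - (12 + 3 - 4/(-1))))² = (150 + (3 - (12 + 3 - 4*(-1))))² = (150 + (3 - (12 + 3 + 4)))² = (150 + (3 - 1*19))² = (150 + (3 - 19))² = (150 - 16)² = 134² = 17956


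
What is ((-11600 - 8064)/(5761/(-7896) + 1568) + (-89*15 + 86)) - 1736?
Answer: -5299305777/1767881 ≈ -2997.5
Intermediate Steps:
((-11600 - 8064)/(5761/(-7896) + 1568) + (-89*15 + 86)) - 1736 = (-19664/(5761*(-1/7896) + 1568) + (-1335 + 86)) - 1736 = (-19664/(-823/1128 + 1568) - 1249) - 1736 = (-19664/1767881/1128 - 1249) - 1736 = (-19664*1128/1767881 - 1249) - 1736 = (-22180992/1767881 - 1249) - 1736 = -2230264361/1767881 - 1736 = -5299305777/1767881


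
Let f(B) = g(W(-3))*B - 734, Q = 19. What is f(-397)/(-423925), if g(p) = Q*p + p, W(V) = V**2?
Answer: 72194/423925 ≈ 0.17030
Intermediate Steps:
g(p) = 20*p (g(p) = 19*p + p = 20*p)
f(B) = -734 + 180*B (f(B) = (20*(-3)**2)*B - 734 = (20*9)*B - 734 = 180*B - 734 = -734 + 180*B)
f(-397)/(-423925) = (-734 + 180*(-397))/(-423925) = (-734 - 71460)*(-1/423925) = -72194*(-1/423925) = 72194/423925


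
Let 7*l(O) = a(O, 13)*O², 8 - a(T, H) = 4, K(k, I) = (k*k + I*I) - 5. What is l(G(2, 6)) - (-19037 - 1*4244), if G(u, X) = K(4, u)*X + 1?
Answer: 28013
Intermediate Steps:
K(k, I) = -5 + I² + k² (K(k, I) = (k² + I²) - 5 = (I² + k²) - 5 = -5 + I² + k²)
a(T, H) = 4 (a(T, H) = 8 - 1*4 = 8 - 4 = 4)
G(u, X) = 1 + X*(11 + u²) (G(u, X) = (-5 + u² + 4²)*X + 1 = (-5 + u² + 16)*X + 1 = (11 + u²)*X + 1 = X*(11 + u²) + 1 = 1 + X*(11 + u²))
l(O) = 4*O²/7 (l(O) = (4*O²)/7 = 4*O²/7)
l(G(2, 6)) - (-19037 - 1*4244) = 4*(1 + 6*(11 + 2²))²/7 - (-19037 - 1*4244) = 4*(1 + 6*(11 + 4))²/7 - (-19037 - 4244) = 4*(1 + 6*15)²/7 - 1*(-23281) = 4*(1 + 90)²/7 + 23281 = (4/7)*91² + 23281 = (4/7)*8281 + 23281 = 4732 + 23281 = 28013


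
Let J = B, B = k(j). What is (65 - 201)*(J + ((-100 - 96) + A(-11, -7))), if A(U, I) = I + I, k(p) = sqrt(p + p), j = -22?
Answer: 28560 - 272*I*sqrt(11) ≈ 28560.0 - 902.12*I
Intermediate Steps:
k(p) = sqrt(2)*sqrt(p) (k(p) = sqrt(2*p) = sqrt(2)*sqrt(p))
B = 2*I*sqrt(11) (B = sqrt(2)*sqrt(-22) = sqrt(2)*(I*sqrt(22)) = 2*I*sqrt(11) ≈ 6.6332*I)
J = 2*I*sqrt(11) ≈ 6.6332*I
A(U, I) = 2*I
(65 - 201)*(J + ((-100 - 96) + A(-11, -7))) = (65 - 201)*(2*I*sqrt(11) + ((-100 - 96) + 2*(-7))) = -136*(2*I*sqrt(11) + (-196 - 14)) = -136*(2*I*sqrt(11) - 210) = -136*(-210 + 2*I*sqrt(11)) = 28560 - 272*I*sqrt(11)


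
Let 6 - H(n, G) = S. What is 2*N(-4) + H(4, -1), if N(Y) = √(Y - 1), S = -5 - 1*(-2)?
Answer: 9 + 2*I*√5 ≈ 9.0 + 4.4721*I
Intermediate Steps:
S = -3 (S = -5 + 2 = -3)
H(n, G) = 9 (H(n, G) = 6 - 1*(-3) = 6 + 3 = 9)
N(Y) = √(-1 + Y)
2*N(-4) + H(4, -1) = 2*√(-1 - 4) + 9 = 2*√(-5) + 9 = 2*(I*√5) + 9 = 2*I*√5 + 9 = 9 + 2*I*√5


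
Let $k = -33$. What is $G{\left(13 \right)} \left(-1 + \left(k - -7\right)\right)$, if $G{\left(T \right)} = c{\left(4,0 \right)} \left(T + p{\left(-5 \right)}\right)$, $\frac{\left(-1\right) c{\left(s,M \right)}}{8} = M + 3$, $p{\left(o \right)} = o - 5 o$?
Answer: $21384$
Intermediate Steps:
$p{\left(o \right)} = - 4 o$
$c{\left(s,M \right)} = -24 - 8 M$ ($c{\left(s,M \right)} = - 8 \left(M + 3\right) = - 8 \left(3 + M\right) = -24 - 8 M$)
$G{\left(T \right)} = -480 - 24 T$ ($G{\left(T \right)} = \left(-24 - 0\right) \left(T - -20\right) = \left(-24 + 0\right) \left(T + 20\right) = - 24 \left(20 + T\right) = -480 - 24 T$)
$G{\left(13 \right)} \left(-1 + \left(k - -7\right)\right) = \left(-480 - 312\right) \left(-1 - 26\right) = \left(-480 - 312\right) \left(-1 + \left(-33 + 7\right)\right) = - 792 \left(-1 - 26\right) = \left(-792\right) \left(-27\right) = 21384$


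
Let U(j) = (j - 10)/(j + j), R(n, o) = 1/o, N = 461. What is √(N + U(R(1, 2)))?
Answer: √1806/2 ≈ 21.249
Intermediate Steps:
U(j) = (-10 + j)/(2*j) (U(j) = (-10 + j)/((2*j)) = (-10 + j)*(1/(2*j)) = (-10 + j)/(2*j))
√(N + U(R(1, 2))) = √(461 + (-10 + 1/2)/(2*(1/2))) = √(461 + (-10 + ½)/(2*(½))) = √(461 + (½)*2*(-19/2)) = √(461 - 19/2) = √(903/2) = √1806/2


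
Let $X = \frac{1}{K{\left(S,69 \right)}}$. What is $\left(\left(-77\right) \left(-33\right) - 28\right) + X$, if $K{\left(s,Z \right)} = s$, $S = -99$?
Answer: $\frac{248786}{99} \approx 2513.0$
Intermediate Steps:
$X = - \frac{1}{99}$ ($X = \frac{1}{-99} = - \frac{1}{99} \approx -0.010101$)
$\left(\left(-77\right) \left(-33\right) - 28\right) + X = \left(\left(-77\right) \left(-33\right) - 28\right) - \frac{1}{99} = \left(2541 - 28\right) - \frac{1}{99} = 2513 - \frac{1}{99} = \frac{248786}{99}$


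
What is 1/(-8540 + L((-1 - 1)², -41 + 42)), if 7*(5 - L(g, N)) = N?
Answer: -7/59746 ≈ -0.00011716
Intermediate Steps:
L(g, N) = 5 - N/7
1/(-8540 + L((-1 - 1)², -41 + 42)) = 1/(-8540 + (5 - (-41 + 42)/7)) = 1/(-8540 + (5 - ⅐*1)) = 1/(-8540 + (5 - ⅐)) = 1/(-8540 + 34/7) = 1/(-59746/7) = -7/59746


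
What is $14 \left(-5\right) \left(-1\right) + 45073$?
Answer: $45143$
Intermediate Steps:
$14 \left(-5\right) \left(-1\right) + 45073 = \left(-70\right) \left(-1\right) + 45073 = 70 + 45073 = 45143$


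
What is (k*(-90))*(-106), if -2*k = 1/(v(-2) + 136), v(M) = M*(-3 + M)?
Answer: -2385/73 ≈ -32.671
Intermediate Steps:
k = -1/292 (k = -1/(2*(-2*(-3 - 2) + 136)) = -1/(2*(-2*(-5) + 136)) = -1/(2*(10 + 136)) = -½/146 = -½*1/146 = -1/292 ≈ -0.0034247)
(k*(-90))*(-106) = -1/292*(-90)*(-106) = (45/146)*(-106) = -2385/73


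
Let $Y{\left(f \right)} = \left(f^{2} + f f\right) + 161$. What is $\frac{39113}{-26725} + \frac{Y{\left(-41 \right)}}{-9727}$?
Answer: $- \frac{474604326}{259954075} \approx -1.8257$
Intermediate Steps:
$Y{\left(f \right)} = 161 + 2 f^{2}$ ($Y{\left(f \right)} = \left(f^{2} + f^{2}\right) + 161 = 2 f^{2} + 161 = 161 + 2 f^{2}$)
$\frac{39113}{-26725} + \frac{Y{\left(-41 \right)}}{-9727} = \frac{39113}{-26725} + \frac{161 + 2 \left(-41\right)^{2}}{-9727} = 39113 \left(- \frac{1}{26725}\right) + \left(161 + 2 \cdot 1681\right) \left(- \frac{1}{9727}\right) = - \frac{39113}{26725} + \left(161 + 3362\right) \left(- \frac{1}{9727}\right) = - \frac{39113}{26725} + 3523 \left(- \frac{1}{9727}\right) = - \frac{39113}{26725} - \frac{3523}{9727} = - \frac{474604326}{259954075}$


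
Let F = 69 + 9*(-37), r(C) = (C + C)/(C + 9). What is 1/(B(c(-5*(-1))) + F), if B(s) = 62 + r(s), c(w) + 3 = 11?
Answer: -17/3418 ≈ -0.0049737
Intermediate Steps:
c(w) = 8 (c(w) = -3 + 11 = 8)
r(C) = 2*C/(9 + C) (r(C) = (2*C)/(9 + C) = 2*C/(9 + C))
B(s) = 62 + 2*s/(9 + s)
F = -264 (F = 69 - 333 = -264)
1/(B(c(-5*(-1))) + F) = 1/(2*(279 + 32*8)/(9 + 8) - 264) = 1/(2*(279 + 256)/17 - 264) = 1/(2*(1/17)*535 - 264) = 1/(1070/17 - 264) = 1/(-3418/17) = -17/3418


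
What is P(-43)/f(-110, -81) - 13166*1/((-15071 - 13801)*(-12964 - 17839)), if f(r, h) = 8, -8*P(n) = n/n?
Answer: -111273355/7114753728 ≈ -0.015640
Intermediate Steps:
P(n) = -⅛ (P(n) = -n/(8*n) = -⅛*1 = -⅛)
P(-43)/f(-110, -81) - 13166*1/((-15071 - 13801)*(-12964 - 17839)) = -⅛/8 - 13166*1/((-15071 - 13801)*(-12964 - 17839)) = -⅛*⅛ - 13166/((-28872*(-30803))) = -1/64 - 13166/889344216 = -1/64 - 13166*1/889344216 = -1/64 - 6583/444672108 = -111273355/7114753728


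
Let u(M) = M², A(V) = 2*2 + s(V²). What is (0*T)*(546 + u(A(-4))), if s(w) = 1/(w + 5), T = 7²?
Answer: 0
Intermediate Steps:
T = 49
s(w) = 1/(5 + w)
A(V) = 4 + 1/(5 + V²) (A(V) = 2*2 + 1/(5 + V²) = 4 + 1/(5 + V²))
(0*T)*(546 + u(A(-4))) = (0*49)*(546 + ((21 + 4*(-4)²)/(5 + (-4)²))²) = 0*(546 + ((21 + 4*16)/(5 + 16))²) = 0*(546 + ((21 + 64)/21)²) = 0*(546 + ((1/21)*85)²) = 0*(546 + (85/21)²) = 0*(546 + 7225/441) = 0*(248011/441) = 0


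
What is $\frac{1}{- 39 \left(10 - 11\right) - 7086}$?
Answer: $- \frac{1}{7047} \approx -0.0001419$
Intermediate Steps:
$\frac{1}{- 39 \left(10 - 11\right) - 7086} = \frac{1}{\left(-39\right) \left(-1\right) - 7086} = \frac{1}{39 - 7086} = \frac{1}{-7047} = - \frac{1}{7047}$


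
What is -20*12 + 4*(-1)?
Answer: -244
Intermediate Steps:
-20*12 + 4*(-1) = -240 - 4 = -244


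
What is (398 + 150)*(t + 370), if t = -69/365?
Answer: 73969588/365 ≈ 2.0266e+5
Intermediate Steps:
t = -69/365 (t = -69*1/365 = -69/365 ≈ -0.18904)
(398 + 150)*(t + 370) = (398 + 150)*(-69/365 + 370) = 548*(134981/365) = 73969588/365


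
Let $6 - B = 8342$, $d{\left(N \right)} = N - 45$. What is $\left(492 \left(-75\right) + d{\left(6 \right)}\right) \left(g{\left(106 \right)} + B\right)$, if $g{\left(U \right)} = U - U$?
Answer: $307923504$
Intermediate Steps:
$d{\left(N \right)} = -45 + N$
$g{\left(U \right)} = 0$
$B = -8336$ ($B = 6 - 8342 = -8336$)
$\left(492 \left(-75\right) + d{\left(6 \right)}\right) \left(g{\left(106 \right)} + B\right) = \left(492 \left(-75\right) + \left(-45 + 6\right)\right) \left(0 - 8336\right) = \left(-36900 - 39\right) \left(-8336\right) = \left(-36939\right) \left(-8336\right) = 307923504$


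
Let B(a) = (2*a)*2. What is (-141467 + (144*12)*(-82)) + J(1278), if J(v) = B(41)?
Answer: -282999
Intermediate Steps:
B(a) = 4*a
J(v) = 164 (J(v) = 4*41 = 164)
(-141467 + (144*12)*(-82)) + J(1278) = (-141467 + (144*12)*(-82)) + 164 = (-141467 + 1728*(-82)) + 164 = (-141467 - 141696) + 164 = -283163 + 164 = -282999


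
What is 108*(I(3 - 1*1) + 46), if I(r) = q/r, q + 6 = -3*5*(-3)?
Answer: 7074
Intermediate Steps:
q = 39 (q = -6 - 3*5*(-3) = -6 - 15*(-3) = -6 + 45 = 39)
I(r) = 39/r
108*(I(3 - 1*1) + 46) = 108*(39/(3 - 1*1) + 46) = 108*(39/(3 - 1) + 46) = 108*(39/2 + 46) = 108*(131/2) = 7074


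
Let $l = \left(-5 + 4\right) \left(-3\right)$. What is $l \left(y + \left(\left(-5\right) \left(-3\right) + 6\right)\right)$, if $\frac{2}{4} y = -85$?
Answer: $-447$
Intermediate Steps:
$y = -170$ ($y = 2 \left(-85\right) = -170$)
$l = 3$ ($l = \left(-1\right) \left(-3\right) = 3$)
$l \left(y + \left(\left(-5\right) \left(-3\right) + 6\right)\right) = 3 \left(-170 + \left(\left(-5\right) \left(-3\right) + 6\right)\right) = 3 \left(-170 + \left(15 + 6\right)\right) = 3 \left(-170 + 21\right) = 3 \left(-149\right) = -447$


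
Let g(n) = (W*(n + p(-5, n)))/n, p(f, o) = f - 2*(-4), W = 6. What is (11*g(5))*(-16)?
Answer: -8448/5 ≈ -1689.6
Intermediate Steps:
p(f, o) = 8 + f (p(f, o) = f + 8 = 8 + f)
g(n) = (18 + 6*n)/n (g(n) = (6*(n + (8 - 5)))/n = (6*(n + 3))/n = (6*(3 + n))/n = (18 + 6*n)/n)
(11*g(5))*(-16) = (11*(6 + 18/5))*(-16) = (11*(48/5))*(-16) = (528/5)*(-16) = -8448/5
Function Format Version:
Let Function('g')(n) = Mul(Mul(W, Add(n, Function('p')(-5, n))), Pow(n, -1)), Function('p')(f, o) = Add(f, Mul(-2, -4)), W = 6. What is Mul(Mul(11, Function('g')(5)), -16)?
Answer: Rational(-8448, 5) ≈ -1689.6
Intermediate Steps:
Function('p')(f, o) = Add(8, f) (Function('p')(f, o) = Add(f, 8) = Add(8, f))
Function('g')(n) = Mul(Pow(n, -1), Add(18, Mul(6, n))) (Function('g')(n) = Mul(Mul(6, Add(n, Add(8, -5))), Pow(n, -1)) = Mul(Mul(6, Add(n, 3)), Pow(n, -1)) = Mul(Mul(6, Add(3, n)), Pow(n, -1)) = Mul(Add(18, Mul(6, n)), Pow(n, -1)) = Mul(Pow(n, -1), Add(18, Mul(6, n))))
Mul(Mul(11, Function('g')(5)), -16) = Mul(Mul(11, Add(6, Mul(18, Pow(5, -1)))), -16) = Mul(Mul(11, Add(6, Mul(18, Rational(1, 5)))), -16) = Mul(Mul(11, Add(6, Rational(18, 5))), -16) = Mul(Mul(11, Rational(48, 5)), -16) = Mul(Rational(528, 5), -16) = Rational(-8448, 5)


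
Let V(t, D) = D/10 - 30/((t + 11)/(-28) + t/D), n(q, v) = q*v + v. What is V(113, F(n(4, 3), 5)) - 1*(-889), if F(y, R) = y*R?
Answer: 1390981/1534 ≈ 906.77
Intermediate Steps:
n(q, v) = v + q*v
F(y, R) = R*y
V(t, D) = -30/(-11/28 - t/28 + t/D) + D/10 (V(t, D) = D*(1/10) - 30/((11 + t)*(-1/28) + t/D) = D/10 - 30/((-11/28 - t/28) + t/D) = D/10 - 30/(-11/28 - t/28 + t/D) = -30/(-11/28 - t/28 + t/D) + D/10)
V(113, F(n(4, 3), 5)) - 1*(-889) = (5*(3*(1 + 4)))*(8400 - 28*113 + 11*(5*(3*(1 + 4))) + (5*(3*(1 + 4)))*113)/(10*(-28*113 + 11*(5*(3*(1 + 4))) + (5*(3*(1 + 4)))*113)) - 1*(-889) = (5*(3*5))*(8400 - 3164 + 11*(5*(3*5)) + (5*(3*5))*113)/(10*(-3164 + 11*(5*(3*5)) + (5*(3*5))*113)) + 889 = (5*15)*(8400 - 3164 + 11*(5*15) + (5*15)*113)/(10*(-3164 + 11*(5*15) + (5*15)*113)) + 889 = (1/10)*75*(8400 - 3164 + 11*75 + 75*113)/(-3164 + 11*75 + 75*113) + 889 = (1/10)*75*(8400 - 3164 + 825 + 8475)/(-3164 + 825 + 8475) + 889 = (1/10)*75*14536/6136 + 889 = (1/10)*75*(1/6136)*14536 + 889 = 27255/1534 + 889 = 1390981/1534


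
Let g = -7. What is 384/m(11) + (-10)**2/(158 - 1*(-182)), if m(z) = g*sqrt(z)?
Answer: 5/17 - 384*sqrt(11)/77 ≈ -16.246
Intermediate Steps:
m(z) = -7*sqrt(z)
384/m(11) + (-10)**2/(158 - 1*(-182)) = 384/((-7*sqrt(11))) + (-10)**2/(158 - 1*(-182)) = 384*(-sqrt(11)/77) + 100/(158 + 182) = -384*sqrt(11)/77 + 100/340 = -384*sqrt(11)/77 + 100*(1/340) = -384*sqrt(11)/77 + 5/17 = 5/17 - 384*sqrt(11)/77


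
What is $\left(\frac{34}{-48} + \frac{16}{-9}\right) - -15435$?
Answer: $\frac{1111141}{72} \approx 15433.0$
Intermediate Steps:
$\left(\frac{34}{-48} + \frac{16}{-9}\right) - -15435 = \left(34 \left(- \frac{1}{48}\right) + 16 \left(- \frac{1}{9}\right)\right) + 15435 = \left(- \frac{17}{24} - \frac{16}{9}\right) + 15435 = - \frac{179}{72} + 15435 = \frac{1111141}{72}$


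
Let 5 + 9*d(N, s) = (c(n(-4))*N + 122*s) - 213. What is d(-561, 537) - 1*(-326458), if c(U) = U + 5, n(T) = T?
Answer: 3002857/9 ≈ 3.3365e+5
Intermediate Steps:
c(U) = 5 + U
d(N, s) = -218/9 + N/9 + 122*s/9 (d(N, s) = -5/9 + (((5 - 4)*N + 122*s) - 213)/9 = -5/9 + ((1*N + 122*s) - 213)/9 = -5/9 + ((N + 122*s) - 213)/9 = -5/9 + (-213 + N + 122*s)/9 = -5/9 + (-71/3 + N/9 + 122*s/9) = -218/9 + N/9 + 122*s/9)
d(-561, 537) - 1*(-326458) = (-218/9 + (⅑)*(-561) + (122/9)*537) - 1*(-326458) = (-218/9 - 187/3 + 21838/3) + 326458 = 64735/9 + 326458 = 3002857/9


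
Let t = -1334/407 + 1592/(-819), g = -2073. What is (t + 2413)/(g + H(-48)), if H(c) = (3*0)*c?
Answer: -802592039/690999309 ≈ -1.1615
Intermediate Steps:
t = -1740490/333333 (t = -1334*1/407 + 1592*(-1/819) = -1334/407 - 1592/819 = -1740490/333333 ≈ -5.2215)
H(c) = 0 (H(c) = 0*c = 0)
(t + 2413)/(g + H(-48)) = (-1740490/333333 + 2413)/(-2073 + 0) = (802592039/333333)/(-2073) = (802592039/333333)*(-1/2073) = -802592039/690999309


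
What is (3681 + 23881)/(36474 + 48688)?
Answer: 13781/42581 ≈ 0.32364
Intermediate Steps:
(3681 + 23881)/(36474 + 48688) = 27562/85162 = 27562*(1/85162) = 13781/42581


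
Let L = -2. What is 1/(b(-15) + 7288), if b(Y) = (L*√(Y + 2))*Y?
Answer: 1822/13281661 - 15*I*√13/26563322 ≈ 0.00013718 - 2.036e-6*I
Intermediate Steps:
b(Y) = -2*Y*√(2 + Y) (b(Y) = (-2*√(Y + 2))*Y = (-2*√(2 + Y))*Y = -2*Y*√(2 + Y))
1/(b(-15) + 7288) = 1/(-2*(-15)*√(2 - 15) + 7288) = 1/(-2*(-15)*√(-13) + 7288) = 1/(-2*(-15)*I*√13 + 7288) = 1/(30*I*√13 + 7288) = 1/(7288 + 30*I*√13)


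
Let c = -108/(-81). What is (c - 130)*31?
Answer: -11966/3 ≈ -3988.7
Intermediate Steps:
c = 4/3 (c = -108*(-1/81) = 4/3 ≈ 1.3333)
(c - 130)*31 = (4/3 - 130)*31 = -386/3*31 = -11966/3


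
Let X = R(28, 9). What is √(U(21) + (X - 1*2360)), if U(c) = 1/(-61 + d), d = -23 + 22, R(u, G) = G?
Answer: I*√9037306/62 ≈ 48.487*I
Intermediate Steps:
d = -1
X = 9
U(c) = -1/62 (U(c) = 1/(-61 - 1) = 1/(-62) = -1/62)
√(U(21) + (X - 1*2360)) = √(-1/62 + (9 - 1*2360)) = √(-1/62 + (9 - 2360)) = √(-1/62 - 2351) = √(-145763/62) = I*√9037306/62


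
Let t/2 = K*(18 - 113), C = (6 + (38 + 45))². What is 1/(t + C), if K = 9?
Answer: 1/6211 ≈ 0.00016100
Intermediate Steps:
C = 7921 (C = (6 + 83)² = 89² = 7921)
t = -1710 (t = 2*(9*(18 - 113)) = 2*(9*(-95)) = 2*(-855) = -1710)
1/(t + C) = 1/(-1710 + 7921) = 1/6211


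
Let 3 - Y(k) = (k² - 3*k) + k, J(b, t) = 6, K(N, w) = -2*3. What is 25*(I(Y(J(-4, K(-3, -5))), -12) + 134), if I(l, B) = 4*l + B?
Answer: 950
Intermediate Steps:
K(N, w) = -6
Y(k) = 3 - k² + 2*k (Y(k) = 3 - ((k² - 3*k) + k) = 3 - (k² - 2*k) = 3 + (-k² + 2*k) = 3 - k² + 2*k)
I(l, B) = B + 4*l
25*(I(Y(J(-4, K(-3, -5))), -12) + 134) = 25*((-12 + 4*(3 - 1*6² + 2*6)) + 134) = 25*((-12 + 4*(3 - 1*36 + 12)) + 134) = 25*((-12 + 4*(3 - 36 + 12)) + 134) = 25*((-12 + 4*(-21)) + 134) = 25*((-12 - 84) + 134) = 25*(-96 + 134) = 25*38 = 950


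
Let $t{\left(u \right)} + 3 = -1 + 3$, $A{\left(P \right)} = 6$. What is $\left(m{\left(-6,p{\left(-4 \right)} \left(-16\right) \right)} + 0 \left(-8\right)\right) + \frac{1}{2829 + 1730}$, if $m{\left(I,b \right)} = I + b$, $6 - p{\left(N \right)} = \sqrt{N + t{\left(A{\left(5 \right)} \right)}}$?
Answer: $- \frac{465017}{4559} + 16 i \sqrt{5} \approx -102.0 + 35.777 i$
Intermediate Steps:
$t{\left(u \right)} = -1$ ($t{\left(u \right)} = -3 + \left(-1 + 3\right) = -3 + 2 = -1$)
$p{\left(N \right)} = 6 - \sqrt{-1 + N}$ ($p{\left(N \right)} = 6 - \sqrt{N - 1} = 6 - \sqrt{-1 + N}$)
$\left(m{\left(-6,p{\left(-4 \right)} \left(-16\right) \right)} + 0 \left(-8\right)\right) + \frac{1}{2829 + 1730} = \left(\left(-6 + \left(6 - \sqrt{-1 - 4}\right) \left(-16\right)\right) + 0 \left(-8\right)\right) + \frac{1}{2829 + 1730} = \left(\left(-6 + \left(6 - \sqrt{-5}\right) \left(-16\right)\right) + 0\right) + \frac{1}{4559} = \left(\left(-6 + \left(6 - i \sqrt{5}\right) \left(-16\right)\right) + 0\right) + \frac{1}{4559} = \left(\left(-6 - \left(96 - 16 i \sqrt{5}\right)\right) + 0\right) + \frac{1}{4559} = \left(\left(-102 + 16 i \sqrt{5}\right) + 0\right) + \frac{1}{4559} = \left(-102 + 16 i \sqrt{5}\right) + \frac{1}{4559} = - \frac{465017}{4559} + 16 i \sqrt{5}$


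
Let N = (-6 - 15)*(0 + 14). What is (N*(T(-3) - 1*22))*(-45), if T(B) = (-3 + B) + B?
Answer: -410130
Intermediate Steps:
N = -294 (N = -21*14 = -294)
T(B) = -3 + 2*B
(N*(T(-3) - 1*22))*(-45) = -294*((-3 + 2*(-3)) - 1*22)*(-45) = -294*((-3 - 6) - 22)*(-45) = -294*(-9 - 22)*(-45) = -294*(-31)*(-45) = 9114*(-45) = -410130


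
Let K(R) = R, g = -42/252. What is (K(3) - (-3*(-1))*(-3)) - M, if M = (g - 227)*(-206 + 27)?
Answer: -243905/6 ≈ -40651.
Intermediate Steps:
g = -⅙ (g = -42*1/252 = -⅙ ≈ -0.16667)
M = 243977/6 (M = (-⅙ - 227)*(-206 + 27) = -1363/6*(-179) = 243977/6 ≈ 40663.)
(K(3) - (-3*(-1))*(-3)) - M = (3 - (-3*(-1))*(-3)) - 1*243977/6 = (3 - 3*(-3)) - 243977/6 = (3 - 1*(-9)) - 243977/6 = (3 + 9) - 243977/6 = 12 - 243977/6 = -243905/6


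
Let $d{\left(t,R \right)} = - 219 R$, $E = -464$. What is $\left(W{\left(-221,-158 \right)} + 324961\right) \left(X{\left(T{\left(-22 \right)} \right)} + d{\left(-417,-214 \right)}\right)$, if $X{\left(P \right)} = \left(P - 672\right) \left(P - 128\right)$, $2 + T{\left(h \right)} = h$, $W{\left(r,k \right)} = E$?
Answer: $49537063026$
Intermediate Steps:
$W{\left(r,k \right)} = -464$
$T{\left(h \right)} = -2 + h$
$X{\left(P \right)} = \left(-672 + P\right) \left(-128 + P\right)$
$\left(W{\left(-221,-158 \right)} + 324961\right) \left(X{\left(T{\left(-22 \right)} \right)} + d{\left(-417,-214 \right)}\right) = \left(-464 + 324961\right) \left(\left(86016 + \left(-2 - 22\right)^{2} - 800 \left(-2 - 22\right)\right) - -46866\right) = 324497 \left(\left(86016 + \left(-24\right)^{2} - -19200\right) + 46866\right) = 324497 \left(\left(86016 + 576 + 19200\right) + 46866\right) = 324497 \left(105792 + 46866\right) = 324497 \cdot 152658 = 49537063026$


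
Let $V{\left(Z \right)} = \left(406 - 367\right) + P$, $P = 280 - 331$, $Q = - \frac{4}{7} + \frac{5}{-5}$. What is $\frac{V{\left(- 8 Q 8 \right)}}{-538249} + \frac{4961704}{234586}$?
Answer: $\frac{121392501424}{5739349087} \approx 21.151$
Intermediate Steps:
$Q = - \frac{11}{7}$ ($Q = \left(-4\right) \frac{1}{7} + 5 \left(- \frac{1}{5}\right) = - \frac{4}{7} - 1 = - \frac{11}{7} \approx -1.5714$)
$P = -51$ ($P = 280 - 331 = -51$)
$V{\left(Z \right)} = -12$ ($V{\left(Z \right)} = \left(406 - 367\right) - 51 = 39 - 51 = -12$)
$\frac{V{\left(- 8 Q 8 \right)}}{-538249} + \frac{4961704}{234586} = - \frac{12}{-538249} + \frac{4961704}{234586} = \left(-12\right) \left(- \frac{1}{538249}\right) + 4961704 \cdot \frac{1}{234586} = \frac{12}{538249} + \frac{225532}{10663} = \frac{121392501424}{5739349087}$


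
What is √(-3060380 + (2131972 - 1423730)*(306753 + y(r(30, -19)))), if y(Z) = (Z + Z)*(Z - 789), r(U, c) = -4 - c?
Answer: √200806918606 ≈ 4.4812e+5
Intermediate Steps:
y(Z) = 2*Z*(-789 + Z) (y(Z) = (2*Z)*(-789 + Z) = 2*Z*(-789 + Z))
√(-3060380 + (2131972 - 1423730)*(306753 + y(r(30, -19)))) = √(-3060380 + (2131972 - 1423730)*(306753 + 2*(-4 - 1*(-19))*(-789 + (-4 - 1*(-19))))) = √(-3060380 + 708242*(306753 + 2*(-4 + 19)*(-789 + (-4 + 19)))) = √(-3060380 + 708242*(306753 + 2*15*(-789 + 15))) = √(-3060380 + 708242*(306753 + 2*15*(-774))) = √(-3060380 + 708242*(306753 - 23220)) = √(-3060380 + 708242*283533) = √(-3060380 + 200809978986) = √200806918606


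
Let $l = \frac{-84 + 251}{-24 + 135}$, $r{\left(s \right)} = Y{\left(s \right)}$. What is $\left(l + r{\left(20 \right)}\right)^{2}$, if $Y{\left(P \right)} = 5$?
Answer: $\frac{521284}{12321} \approx 42.309$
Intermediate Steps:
$r{\left(s \right)} = 5$
$l = \frac{167}{111} \approx 1.5045$
$\left(l + r{\left(20 \right)}\right)^{2} = \left(\frac{167}{111} + 5\right)^{2} = \left(\frac{722}{111}\right)^{2} = \frac{521284}{12321}$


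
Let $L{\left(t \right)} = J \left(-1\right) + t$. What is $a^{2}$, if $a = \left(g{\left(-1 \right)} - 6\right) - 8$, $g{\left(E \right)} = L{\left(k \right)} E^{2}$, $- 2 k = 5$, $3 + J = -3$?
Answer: $\frac{441}{4} \approx 110.25$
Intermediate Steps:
$J = -6$ ($J = -3 - 3 = -6$)
$k = - \frac{5}{2}$ ($k = \left(- \frac{1}{2}\right) 5 = - \frac{5}{2} \approx -2.5$)
$L{\left(t \right)} = 6 + t$ ($L{\left(t \right)} = \left(-6\right) \left(-1\right) + t = 6 + t$)
$g{\left(E \right)} = \frac{7 E^{2}}{2}$ ($g{\left(E \right)} = \left(6 - \frac{5}{2}\right) E^{2} = \frac{7 E^{2}}{2}$)
$a = - \frac{21}{2}$ ($a = \left(\frac{7 \left(-1\right)^{2}}{2} - 6\right) - 8 = \left(\frac{7}{2} \cdot 1 - 6\right) - 8 = \left(\frac{7}{2} - 6\right) - 8 = - \frac{5}{2} - 8 = - \frac{21}{2} \approx -10.5$)
$a^{2} = \left(- \frac{21}{2}\right)^{2} = \frac{441}{4}$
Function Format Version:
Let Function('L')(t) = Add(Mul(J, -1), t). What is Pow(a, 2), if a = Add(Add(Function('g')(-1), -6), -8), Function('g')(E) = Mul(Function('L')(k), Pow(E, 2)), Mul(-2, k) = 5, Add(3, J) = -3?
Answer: Rational(441, 4) ≈ 110.25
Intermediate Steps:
J = -6 (J = Add(-3, -3) = -6)
k = Rational(-5, 2) (k = Mul(Rational(-1, 2), 5) = Rational(-5, 2) ≈ -2.5000)
Function('L')(t) = Add(6, t) (Function('L')(t) = Add(Mul(-6, -1), t) = Add(6, t))
Function('g')(E) = Mul(Rational(7, 2), Pow(E, 2)) (Function('g')(E) = Mul(Add(6, Rational(-5, 2)), Pow(E, 2)) = Mul(Rational(7, 2), Pow(E, 2)))
a = Rational(-21, 2) (a = Add(Add(Mul(Rational(7, 2), Pow(-1, 2)), -6), -8) = Add(Add(Mul(Rational(7, 2), 1), -6), -8) = Add(Add(Rational(7, 2), -6), -8) = Add(Rational(-5, 2), -8) = Rational(-21, 2) ≈ -10.500)
Pow(a, 2) = Pow(Rational(-21, 2), 2) = Rational(441, 4)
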